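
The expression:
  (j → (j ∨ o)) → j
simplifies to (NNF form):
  j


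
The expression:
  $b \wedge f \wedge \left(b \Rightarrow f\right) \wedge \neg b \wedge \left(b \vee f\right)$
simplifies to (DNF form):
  $\text{False}$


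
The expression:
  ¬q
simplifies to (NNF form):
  ¬q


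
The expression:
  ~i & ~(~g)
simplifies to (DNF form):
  g & ~i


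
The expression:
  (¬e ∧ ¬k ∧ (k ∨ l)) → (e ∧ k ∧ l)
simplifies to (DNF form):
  e ∨ k ∨ ¬l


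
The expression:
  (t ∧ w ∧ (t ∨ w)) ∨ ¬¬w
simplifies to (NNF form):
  w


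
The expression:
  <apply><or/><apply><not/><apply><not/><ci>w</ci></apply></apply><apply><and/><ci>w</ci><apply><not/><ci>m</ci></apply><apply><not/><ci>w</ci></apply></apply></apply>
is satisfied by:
  {w: True}


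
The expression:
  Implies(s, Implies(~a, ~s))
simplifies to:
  a | ~s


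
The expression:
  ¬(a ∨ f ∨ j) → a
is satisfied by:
  {a: True, f: True, j: True}
  {a: True, f: True, j: False}
  {a: True, j: True, f: False}
  {a: True, j: False, f: False}
  {f: True, j: True, a: False}
  {f: True, j: False, a: False}
  {j: True, f: False, a: False}


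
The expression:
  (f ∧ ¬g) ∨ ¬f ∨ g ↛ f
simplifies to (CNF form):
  ¬f ∨ ¬g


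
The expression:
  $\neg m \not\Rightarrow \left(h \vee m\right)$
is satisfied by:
  {h: False, m: False}


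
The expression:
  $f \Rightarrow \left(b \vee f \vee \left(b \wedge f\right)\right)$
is always true.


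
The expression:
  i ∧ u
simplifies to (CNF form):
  i ∧ u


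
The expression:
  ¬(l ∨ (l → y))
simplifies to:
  False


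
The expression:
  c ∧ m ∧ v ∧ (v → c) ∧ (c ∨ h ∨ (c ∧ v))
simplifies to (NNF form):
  c ∧ m ∧ v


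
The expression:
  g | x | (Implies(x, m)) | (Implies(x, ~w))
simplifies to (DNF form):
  True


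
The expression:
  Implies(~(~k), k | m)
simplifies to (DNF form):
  True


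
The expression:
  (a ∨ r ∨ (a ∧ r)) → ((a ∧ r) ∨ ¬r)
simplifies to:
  a ∨ ¬r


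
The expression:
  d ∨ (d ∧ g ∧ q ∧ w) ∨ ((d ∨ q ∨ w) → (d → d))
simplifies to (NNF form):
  True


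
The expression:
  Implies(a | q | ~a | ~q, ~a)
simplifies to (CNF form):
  ~a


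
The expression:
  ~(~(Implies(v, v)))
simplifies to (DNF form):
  True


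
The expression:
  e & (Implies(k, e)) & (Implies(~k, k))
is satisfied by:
  {e: True, k: True}


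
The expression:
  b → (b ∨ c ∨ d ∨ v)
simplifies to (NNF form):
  True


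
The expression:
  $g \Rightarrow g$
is always true.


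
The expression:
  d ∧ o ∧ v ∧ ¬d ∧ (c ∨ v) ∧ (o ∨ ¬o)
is never true.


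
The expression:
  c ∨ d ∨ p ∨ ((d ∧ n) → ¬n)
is always true.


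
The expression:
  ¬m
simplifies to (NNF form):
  ¬m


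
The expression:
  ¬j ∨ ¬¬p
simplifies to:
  p ∨ ¬j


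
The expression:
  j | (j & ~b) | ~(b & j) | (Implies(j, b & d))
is always true.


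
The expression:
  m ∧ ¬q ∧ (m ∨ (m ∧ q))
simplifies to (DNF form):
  m ∧ ¬q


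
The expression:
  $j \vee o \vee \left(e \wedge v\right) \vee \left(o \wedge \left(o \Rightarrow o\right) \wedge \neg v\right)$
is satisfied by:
  {o: True, e: True, j: True, v: True}
  {o: True, e: True, j: True, v: False}
  {o: True, j: True, v: True, e: False}
  {o: True, j: True, v: False, e: False}
  {o: True, e: True, v: True, j: False}
  {o: True, e: True, v: False, j: False}
  {o: True, v: True, j: False, e: False}
  {o: True, v: False, j: False, e: False}
  {e: True, j: True, v: True, o: False}
  {e: True, j: True, v: False, o: False}
  {j: True, v: True, o: False, e: False}
  {j: True, o: False, v: False, e: False}
  {e: True, v: True, o: False, j: False}


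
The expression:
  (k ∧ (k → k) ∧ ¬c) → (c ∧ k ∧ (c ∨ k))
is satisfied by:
  {c: True, k: False}
  {k: False, c: False}
  {k: True, c: True}


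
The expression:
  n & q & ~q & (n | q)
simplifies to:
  False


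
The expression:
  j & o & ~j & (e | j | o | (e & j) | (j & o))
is never true.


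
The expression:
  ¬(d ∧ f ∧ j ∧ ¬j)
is always true.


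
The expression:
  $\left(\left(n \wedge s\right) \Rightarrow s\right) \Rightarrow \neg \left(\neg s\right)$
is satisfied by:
  {s: True}


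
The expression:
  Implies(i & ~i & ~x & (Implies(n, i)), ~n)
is always true.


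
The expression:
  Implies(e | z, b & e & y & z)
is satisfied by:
  {y: True, b: True, z: False, e: False}
  {y: True, b: False, z: False, e: False}
  {b: True, e: False, y: False, z: False}
  {e: False, b: False, y: False, z: False}
  {z: True, e: True, y: True, b: True}


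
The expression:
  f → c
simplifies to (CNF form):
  c ∨ ¬f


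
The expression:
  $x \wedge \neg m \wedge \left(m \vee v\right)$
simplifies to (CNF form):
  $v \wedge x \wedge \neg m$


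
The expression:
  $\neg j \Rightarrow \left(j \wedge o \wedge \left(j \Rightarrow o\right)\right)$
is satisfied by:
  {j: True}


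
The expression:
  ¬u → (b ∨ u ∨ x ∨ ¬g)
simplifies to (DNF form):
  b ∨ u ∨ x ∨ ¬g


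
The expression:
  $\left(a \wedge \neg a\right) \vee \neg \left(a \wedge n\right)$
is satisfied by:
  {n: False, a: False}
  {a: True, n: False}
  {n: True, a: False}


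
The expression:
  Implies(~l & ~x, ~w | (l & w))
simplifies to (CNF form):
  l | x | ~w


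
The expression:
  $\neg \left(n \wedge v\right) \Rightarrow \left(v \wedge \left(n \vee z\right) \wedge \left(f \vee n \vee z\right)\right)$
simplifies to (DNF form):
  $\left(n \wedge v\right) \vee \left(v \wedge z\right)$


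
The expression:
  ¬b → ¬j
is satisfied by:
  {b: True, j: False}
  {j: False, b: False}
  {j: True, b: True}


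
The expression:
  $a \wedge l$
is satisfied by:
  {a: True, l: True}


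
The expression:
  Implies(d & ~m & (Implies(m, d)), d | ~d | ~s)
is always true.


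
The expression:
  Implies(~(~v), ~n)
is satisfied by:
  {v: False, n: False}
  {n: True, v: False}
  {v: True, n: False}


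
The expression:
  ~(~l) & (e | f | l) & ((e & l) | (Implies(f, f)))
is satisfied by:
  {l: True}


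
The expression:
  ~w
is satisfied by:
  {w: False}


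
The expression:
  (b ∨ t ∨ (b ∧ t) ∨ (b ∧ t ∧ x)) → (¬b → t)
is always true.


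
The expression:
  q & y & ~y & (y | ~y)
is never true.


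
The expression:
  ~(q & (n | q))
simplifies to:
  ~q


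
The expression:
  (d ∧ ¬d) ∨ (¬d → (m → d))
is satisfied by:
  {d: True, m: False}
  {m: False, d: False}
  {m: True, d: True}


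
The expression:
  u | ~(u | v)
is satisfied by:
  {u: True, v: False}
  {v: False, u: False}
  {v: True, u: True}


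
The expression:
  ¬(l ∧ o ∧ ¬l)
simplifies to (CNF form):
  True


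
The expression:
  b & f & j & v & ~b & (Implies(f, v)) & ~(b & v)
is never true.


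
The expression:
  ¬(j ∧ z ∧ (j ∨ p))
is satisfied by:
  {z: False, j: False}
  {j: True, z: False}
  {z: True, j: False}


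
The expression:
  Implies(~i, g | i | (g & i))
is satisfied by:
  {i: True, g: True}
  {i: True, g: False}
  {g: True, i: False}


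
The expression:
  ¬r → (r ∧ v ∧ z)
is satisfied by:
  {r: True}


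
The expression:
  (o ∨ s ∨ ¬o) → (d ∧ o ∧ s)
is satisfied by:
  {s: True, d: True, o: True}


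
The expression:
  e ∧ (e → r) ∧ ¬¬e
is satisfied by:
  {r: True, e: True}


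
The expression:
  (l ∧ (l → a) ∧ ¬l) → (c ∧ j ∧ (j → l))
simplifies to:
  True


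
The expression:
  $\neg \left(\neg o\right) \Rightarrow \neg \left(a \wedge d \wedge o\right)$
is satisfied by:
  {o: False, d: False, a: False}
  {a: True, o: False, d: False}
  {d: True, o: False, a: False}
  {a: True, d: True, o: False}
  {o: True, a: False, d: False}
  {a: True, o: True, d: False}
  {d: True, o: True, a: False}


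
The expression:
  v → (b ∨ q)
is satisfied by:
  {b: True, q: True, v: False}
  {b: True, v: False, q: False}
  {q: True, v: False, b: False}
  {q: False, v: False, b: False}
  {b: True, q: True, v: True}
  {b: True, v: True, q: False}
  {q: True, v: True, b: False}


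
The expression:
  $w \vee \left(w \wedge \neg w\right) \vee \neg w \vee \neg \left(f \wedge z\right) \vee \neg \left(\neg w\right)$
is always true.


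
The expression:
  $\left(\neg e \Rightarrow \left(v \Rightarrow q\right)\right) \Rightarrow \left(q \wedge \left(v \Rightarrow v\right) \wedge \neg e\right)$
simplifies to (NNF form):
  $\neg e \wedge \left(q \vee v\right)$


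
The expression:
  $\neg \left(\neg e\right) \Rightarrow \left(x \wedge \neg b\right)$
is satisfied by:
  {x: True, e: False, b: False}
  {x: False, e: False, b: False}
  {b: True, x: True, e: False}
  {b: True, x: False, e: False}
  {e: True, x: True, b: False}


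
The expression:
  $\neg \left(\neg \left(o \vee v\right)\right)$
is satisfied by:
  {o: True, v: True}
  {o: True, v: False}
  {v: True, o: False}


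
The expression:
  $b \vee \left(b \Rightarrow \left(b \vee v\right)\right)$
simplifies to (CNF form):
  $\text{True}$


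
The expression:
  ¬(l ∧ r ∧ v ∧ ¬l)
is always true.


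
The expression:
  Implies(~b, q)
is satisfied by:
  {b: True, q: True}
  {b: True, q: False}
  {q: True, b: False}


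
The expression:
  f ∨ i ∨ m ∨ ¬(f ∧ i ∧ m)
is always true.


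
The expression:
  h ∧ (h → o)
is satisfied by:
  {h: True, o: True}


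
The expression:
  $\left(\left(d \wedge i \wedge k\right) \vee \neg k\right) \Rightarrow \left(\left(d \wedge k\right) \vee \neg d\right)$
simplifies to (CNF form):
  $k \vee \neg d$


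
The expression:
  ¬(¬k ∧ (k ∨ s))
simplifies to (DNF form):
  k ∨ ¬s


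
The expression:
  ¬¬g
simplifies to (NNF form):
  g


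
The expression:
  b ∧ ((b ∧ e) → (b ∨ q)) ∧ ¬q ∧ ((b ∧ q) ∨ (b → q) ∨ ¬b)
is never true.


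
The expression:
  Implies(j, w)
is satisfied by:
  {w: True, j: False}
  {j: False, w: False}
  {j: True, w: True}


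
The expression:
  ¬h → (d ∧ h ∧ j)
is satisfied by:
  {h: True}


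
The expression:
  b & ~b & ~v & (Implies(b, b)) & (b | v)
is never true.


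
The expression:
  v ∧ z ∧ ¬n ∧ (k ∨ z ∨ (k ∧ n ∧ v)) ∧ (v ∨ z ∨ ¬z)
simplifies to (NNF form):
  v ∧ z ∧ ¬n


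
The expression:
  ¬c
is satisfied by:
  {c: False}


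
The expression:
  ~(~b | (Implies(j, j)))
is never true.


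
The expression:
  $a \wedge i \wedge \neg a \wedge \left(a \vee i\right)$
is never true.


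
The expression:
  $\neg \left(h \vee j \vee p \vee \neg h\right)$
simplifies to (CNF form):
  $\text{False}$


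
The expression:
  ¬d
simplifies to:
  ¬d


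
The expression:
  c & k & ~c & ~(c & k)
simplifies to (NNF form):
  False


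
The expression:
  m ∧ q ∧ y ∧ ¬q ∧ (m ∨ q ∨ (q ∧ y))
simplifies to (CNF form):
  False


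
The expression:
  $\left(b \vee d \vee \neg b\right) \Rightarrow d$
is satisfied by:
  {d: True}


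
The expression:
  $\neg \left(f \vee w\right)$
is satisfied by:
  {w: False, f: False}


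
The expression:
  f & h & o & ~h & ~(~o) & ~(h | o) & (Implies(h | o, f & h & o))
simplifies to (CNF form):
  False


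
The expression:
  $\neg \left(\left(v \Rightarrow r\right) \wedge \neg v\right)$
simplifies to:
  $v$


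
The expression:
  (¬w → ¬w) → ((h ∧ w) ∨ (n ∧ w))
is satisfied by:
  {w: True, n: True, h: True}
  {w: True, n: True, h: False}
  {w: True, h: True, n: False}


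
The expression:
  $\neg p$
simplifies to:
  $\neg p$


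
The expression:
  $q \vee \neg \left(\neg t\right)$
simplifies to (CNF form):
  $q \vee t$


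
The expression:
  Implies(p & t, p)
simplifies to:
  True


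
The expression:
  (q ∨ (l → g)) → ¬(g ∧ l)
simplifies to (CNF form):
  ¬g ∨ ¬l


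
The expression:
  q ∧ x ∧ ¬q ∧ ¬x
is never true.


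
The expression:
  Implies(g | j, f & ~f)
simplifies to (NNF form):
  ~g & ~j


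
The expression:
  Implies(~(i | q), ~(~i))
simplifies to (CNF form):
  i | q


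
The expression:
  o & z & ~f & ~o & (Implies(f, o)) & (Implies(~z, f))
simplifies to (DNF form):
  False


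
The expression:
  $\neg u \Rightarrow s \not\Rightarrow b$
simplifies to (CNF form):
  $\left(s \vee u\right) \wedge \left(u \vee \neg b\right)$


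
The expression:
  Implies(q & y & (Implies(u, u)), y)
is always true.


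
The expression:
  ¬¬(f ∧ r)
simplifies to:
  f ∧ r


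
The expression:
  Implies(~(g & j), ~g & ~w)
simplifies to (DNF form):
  (g & j) | (~g & ~w)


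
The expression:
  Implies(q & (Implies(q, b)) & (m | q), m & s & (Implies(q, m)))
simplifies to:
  ~b | ~q | (m & s)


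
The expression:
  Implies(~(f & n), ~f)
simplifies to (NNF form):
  n | ~f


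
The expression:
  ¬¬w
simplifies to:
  w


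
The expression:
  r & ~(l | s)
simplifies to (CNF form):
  r & ~l & ~s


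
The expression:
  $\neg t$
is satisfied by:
  {t: False}


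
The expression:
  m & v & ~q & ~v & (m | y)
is never true.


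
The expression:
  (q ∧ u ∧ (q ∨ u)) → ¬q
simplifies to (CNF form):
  ¬q ∨ ¬u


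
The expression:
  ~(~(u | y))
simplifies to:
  u | y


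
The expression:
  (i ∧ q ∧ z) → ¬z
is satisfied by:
  {q: False, z: False, i: False}
  {i: True, q: False, z: False}
  {z: True, q: False, i: False}
  {i: True, z: True, q: False}
  {q: True, i: False, z: False}
  {i: True, q: True, z: False}
  {z: True, q: True, i: False}


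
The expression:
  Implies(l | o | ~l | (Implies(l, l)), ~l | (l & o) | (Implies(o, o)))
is always true.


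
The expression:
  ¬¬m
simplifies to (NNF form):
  m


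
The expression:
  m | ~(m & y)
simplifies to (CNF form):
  True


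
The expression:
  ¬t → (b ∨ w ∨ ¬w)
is always true.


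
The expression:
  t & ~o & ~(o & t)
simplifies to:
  t & ~o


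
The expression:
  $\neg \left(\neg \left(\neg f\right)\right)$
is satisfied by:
  {f: False}


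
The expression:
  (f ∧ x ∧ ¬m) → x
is always true.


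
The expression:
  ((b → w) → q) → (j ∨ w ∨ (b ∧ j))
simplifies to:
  j ∨ w ∨ (¬b ∧ ¬q)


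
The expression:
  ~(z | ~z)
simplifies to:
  False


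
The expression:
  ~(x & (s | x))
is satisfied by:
  {x: False}


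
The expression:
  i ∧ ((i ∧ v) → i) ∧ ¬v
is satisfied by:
  {i: True, v: False}


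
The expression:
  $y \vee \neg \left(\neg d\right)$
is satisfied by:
  {y: True, d: True}
  {y: True, d: False}
  {d: True, y: False}


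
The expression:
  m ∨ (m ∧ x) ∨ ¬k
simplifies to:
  m ∨ ¬k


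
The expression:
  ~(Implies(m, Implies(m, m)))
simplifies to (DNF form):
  False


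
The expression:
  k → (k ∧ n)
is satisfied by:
  {n: True, k: False}
  {k: False, n: False}
  {k: True, n: True}


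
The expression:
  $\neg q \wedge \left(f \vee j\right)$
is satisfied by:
  {j: True, f: True, q: False}
  {j: True, q: False, f: False}
  {f: True, q: False, j: False}


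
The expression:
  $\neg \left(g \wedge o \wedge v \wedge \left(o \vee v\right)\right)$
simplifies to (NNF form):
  $\neg g \vee \neg o \vee \neg v$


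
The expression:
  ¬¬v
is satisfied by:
  {v: True}


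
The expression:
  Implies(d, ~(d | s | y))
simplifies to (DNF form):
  ~d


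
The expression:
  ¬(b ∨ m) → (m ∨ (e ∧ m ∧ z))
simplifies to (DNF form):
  b ∨ m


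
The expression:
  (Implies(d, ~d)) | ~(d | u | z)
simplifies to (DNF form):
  ~d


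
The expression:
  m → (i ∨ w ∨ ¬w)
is always true.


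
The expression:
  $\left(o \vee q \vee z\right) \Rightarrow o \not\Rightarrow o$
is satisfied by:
  {q: False, o: False, z: False}


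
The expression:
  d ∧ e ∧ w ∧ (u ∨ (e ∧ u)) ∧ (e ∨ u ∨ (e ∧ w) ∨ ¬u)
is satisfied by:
  {e: True, w: True, d: True, u: True}


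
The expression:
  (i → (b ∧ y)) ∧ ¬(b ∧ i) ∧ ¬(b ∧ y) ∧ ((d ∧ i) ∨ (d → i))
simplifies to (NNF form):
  ¬d ∧ ¬i ∧ (¬b ∨ ¬y)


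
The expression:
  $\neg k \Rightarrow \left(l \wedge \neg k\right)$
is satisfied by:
  {k: True, l: True}
  {k: True, l: False}
  {l: True, k: False}


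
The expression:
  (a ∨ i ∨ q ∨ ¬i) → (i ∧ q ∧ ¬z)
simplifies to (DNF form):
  i ∧ q ∧ ¬z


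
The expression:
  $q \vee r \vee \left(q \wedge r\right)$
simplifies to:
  $q \vee r$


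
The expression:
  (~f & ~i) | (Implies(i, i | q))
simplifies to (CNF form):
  True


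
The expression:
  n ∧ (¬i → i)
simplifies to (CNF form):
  i ∧ n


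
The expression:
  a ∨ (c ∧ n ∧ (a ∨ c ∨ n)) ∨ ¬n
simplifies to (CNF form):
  a ∨ c ∨ ¬n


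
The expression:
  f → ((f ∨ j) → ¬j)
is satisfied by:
  {j: False, f: False}
  {f: True, j: False}
  {j: True, f: False}


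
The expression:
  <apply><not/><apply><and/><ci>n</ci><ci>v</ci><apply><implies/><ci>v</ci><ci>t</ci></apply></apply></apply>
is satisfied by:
  {v: False, t: False, n: False}
  {n: True, v: False, t: False}
  {t: True, v: False, n: False}
  {n: True, t: True, v: False}
  {v: True, n: False, t: False}
  {n: True, v: True, t: False}
  {t: True, v: True, n: False}


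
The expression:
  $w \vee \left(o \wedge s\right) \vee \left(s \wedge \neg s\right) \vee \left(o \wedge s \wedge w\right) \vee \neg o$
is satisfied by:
  {s: True, w: True, o: False}
  {s: True, w: False, o: False}
  {w: True, s: False, o: False}
  {s: False, w: False, o: False}
  {s: True, o: True, w: True}
  {s: True, o: True, w: False}
  {o: True, w: True, s: False}


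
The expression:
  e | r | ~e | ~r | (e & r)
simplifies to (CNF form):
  True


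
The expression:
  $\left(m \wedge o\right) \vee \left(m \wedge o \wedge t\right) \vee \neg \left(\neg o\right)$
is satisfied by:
  {o: True}


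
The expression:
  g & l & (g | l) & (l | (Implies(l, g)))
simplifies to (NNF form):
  g & l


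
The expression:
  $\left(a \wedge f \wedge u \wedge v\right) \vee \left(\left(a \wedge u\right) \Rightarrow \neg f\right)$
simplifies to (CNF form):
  $v \vee \neg a \vee \neg f \vee \neg u$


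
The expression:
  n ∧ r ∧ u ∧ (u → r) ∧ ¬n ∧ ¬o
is never true.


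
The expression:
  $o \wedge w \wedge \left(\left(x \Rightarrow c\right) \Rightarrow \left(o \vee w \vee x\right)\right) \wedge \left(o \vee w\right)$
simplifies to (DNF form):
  $o \wedge w$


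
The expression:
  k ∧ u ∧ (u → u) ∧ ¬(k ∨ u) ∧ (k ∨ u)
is never true.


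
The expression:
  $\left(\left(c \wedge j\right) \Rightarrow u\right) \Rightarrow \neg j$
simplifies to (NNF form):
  $\left(c \wedge \neg u\right) \vee \neg j$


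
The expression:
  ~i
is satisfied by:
  {i: False}


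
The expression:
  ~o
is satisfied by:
  {o: False}


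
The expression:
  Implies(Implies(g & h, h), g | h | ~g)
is always true.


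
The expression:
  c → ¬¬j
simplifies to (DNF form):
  j ∨ ¬c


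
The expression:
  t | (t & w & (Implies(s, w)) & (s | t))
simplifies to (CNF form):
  t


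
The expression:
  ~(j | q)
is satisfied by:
  {q: False, j: False}


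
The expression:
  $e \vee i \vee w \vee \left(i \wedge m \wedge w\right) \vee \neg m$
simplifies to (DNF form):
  $e \vee i \vee w \vee \neg m$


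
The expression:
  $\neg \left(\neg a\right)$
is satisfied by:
  {a: True}


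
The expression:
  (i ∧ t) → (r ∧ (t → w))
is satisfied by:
  {r: True, w: True, t: False, i: False}
  {r: True, w: False, t: False, i: False}
  {w: True, r: False, t: False, i: False}
  {r: False, w: False, t: False, i: False}
  {r: True, i: True, w: True, t: False}
  {r: True, i: True, w: False, t: False}
  {i: True, w: True, r: False, t: False}
  {i: True, r: False, w: False, t: False}
  {r: True, t: True, w: True, i: False}
  {r: True, t: True, w: False, i: False}
  {t: True, w: True, r: False, i: False}
  {t: True, r: False, w: False, i: False}
  {r: True, i: True, t: True, w: True}


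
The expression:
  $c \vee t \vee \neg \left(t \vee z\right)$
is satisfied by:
  {c: True, t: True, z: False}
  {c: True, z: False, t: False}
  {t: True, z: False, c: False}
  {t: False, z: False, c: False}
  {c: True, t: True, z: True}
  {c: True, z: True, t: False}
  {t: True, z: True, c: False}


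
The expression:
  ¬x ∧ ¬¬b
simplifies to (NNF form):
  b ∧ ¬x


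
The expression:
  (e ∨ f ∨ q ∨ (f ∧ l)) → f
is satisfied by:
  {f: True, e: False, q: False}
  {q: True, f: True, e: False}
  {f: True, e: True, q: False}
  {q: True, f: True, e: True}
  {q: False, e: False, f: False}


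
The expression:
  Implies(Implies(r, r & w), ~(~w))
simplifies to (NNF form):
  r | w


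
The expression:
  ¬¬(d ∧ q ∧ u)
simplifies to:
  d ∧ q ∧ u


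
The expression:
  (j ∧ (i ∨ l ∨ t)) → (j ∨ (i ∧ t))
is always true.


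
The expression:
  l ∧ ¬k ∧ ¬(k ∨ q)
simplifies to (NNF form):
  l ∧ ¬k ∧ ¬q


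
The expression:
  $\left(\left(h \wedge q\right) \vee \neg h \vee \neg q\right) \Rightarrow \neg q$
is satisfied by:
  {q: False}


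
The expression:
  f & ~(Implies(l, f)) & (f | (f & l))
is never true.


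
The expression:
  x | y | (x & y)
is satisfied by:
  {y: True, x: True}
  {y: True, x: False}
  {x: True, y: False}


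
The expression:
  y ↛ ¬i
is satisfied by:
  {i: True, y: True}


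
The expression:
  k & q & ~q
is never true.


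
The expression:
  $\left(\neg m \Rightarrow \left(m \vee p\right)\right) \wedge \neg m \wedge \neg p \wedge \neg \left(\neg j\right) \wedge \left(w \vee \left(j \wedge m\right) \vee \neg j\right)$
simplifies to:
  $\text{False}$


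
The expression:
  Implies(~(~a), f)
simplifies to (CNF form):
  f | ~a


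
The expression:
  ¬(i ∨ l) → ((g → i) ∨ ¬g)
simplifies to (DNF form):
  i ∨ l ∨ ¬g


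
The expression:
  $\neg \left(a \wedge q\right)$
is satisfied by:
  {q: False, a: False}
  {a: True, q: False}
  {q: True, a: False}


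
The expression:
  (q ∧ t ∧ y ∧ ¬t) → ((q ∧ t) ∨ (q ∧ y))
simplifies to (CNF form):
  True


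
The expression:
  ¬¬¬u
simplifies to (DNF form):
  ¬u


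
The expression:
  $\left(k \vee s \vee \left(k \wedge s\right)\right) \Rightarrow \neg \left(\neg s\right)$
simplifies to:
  $s \vee \neg k$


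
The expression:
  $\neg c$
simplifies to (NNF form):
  $\neg c$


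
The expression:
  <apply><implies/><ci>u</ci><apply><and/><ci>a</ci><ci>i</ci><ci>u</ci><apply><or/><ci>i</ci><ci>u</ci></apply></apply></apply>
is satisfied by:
  {i: True, a: True, u: False}
  {i: True, a: False, u: False}
  {a: True, i: False, u: False}
  {i: False, a: False, u: False}
  {i: True, u: True, a: True}


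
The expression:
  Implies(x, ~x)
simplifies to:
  ~x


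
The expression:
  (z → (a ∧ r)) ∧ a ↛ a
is never true.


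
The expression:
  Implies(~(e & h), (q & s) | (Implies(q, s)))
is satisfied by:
  {s: True, h: True, e: True, q: False}
  {s: True, h: True, e: False, q: False}
  {s: True, e: True, h: False, q: False}
  {s: True, e: False, h: False, q: False}
  {h: True, e: True, s: False, q: False}
  {h: True, s: False, e: False, q: False}
  {h: False, e: True, s: False, q: False}
  {h: False, s: False, e: False, q: False}
  {s: True, q: True, h: True, e: True}
  {s: True, q: True, h: True, e: False}
  {s: True, q: True, e: True, h: False}
  {s: True, q: True, e: False, h: False}
  {q: True, h: True, e: True, s: False}


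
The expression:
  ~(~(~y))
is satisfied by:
  {y: False}


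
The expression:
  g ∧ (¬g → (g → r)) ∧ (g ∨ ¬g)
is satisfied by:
  {g: True}


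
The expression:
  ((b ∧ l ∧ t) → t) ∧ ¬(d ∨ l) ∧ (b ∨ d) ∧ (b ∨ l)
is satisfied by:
  {b: True, d: False, l: False}


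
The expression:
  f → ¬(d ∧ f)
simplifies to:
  ¬d ∨ ¬f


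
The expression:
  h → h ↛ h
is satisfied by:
  {h: False}


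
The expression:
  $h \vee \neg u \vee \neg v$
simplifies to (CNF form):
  $h \vee \neg u \vee \neg v$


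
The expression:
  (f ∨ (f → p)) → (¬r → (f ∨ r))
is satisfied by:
  {r: True, f: True}
  {r: True, f: False}
  {f: True, r: False}


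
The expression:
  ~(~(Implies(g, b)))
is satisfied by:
  {b: True, g: False}
  {g: False, b: False}
  {g: True, b: True}


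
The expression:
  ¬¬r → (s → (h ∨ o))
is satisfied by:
  {o: True, h: True, s: False, r: False}
  {o: True, s: False, h: False, r: False}
  {h: True, o: False, s: False, r: False}
  {o: False, s: False, h: False, r: False}
  {r: True, o: True, h: True, s: False}
  {r: True, o: True, s: False, h: False}
  {r: True, h: True, o: False, s: False}
  {r: True, o: False, s: False, h: False}
  {o: True, s: True, h: True, r: False}
  {o: True, s: True, r: False, h: False}
  {s: True, h: True, r: False, o: False}
  {s: True, r: False, h: False, o: False}
  {o: True, s: True, r: True, h: True}
  {o: True, s: True, r: True, h: False}
  {s: True, r: True, h: True, o: False}


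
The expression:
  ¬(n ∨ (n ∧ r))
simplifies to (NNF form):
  ¬n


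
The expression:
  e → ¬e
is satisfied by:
  {e: False}


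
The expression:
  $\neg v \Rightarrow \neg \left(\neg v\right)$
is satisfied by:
  {v: True}


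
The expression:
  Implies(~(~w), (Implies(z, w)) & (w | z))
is always true.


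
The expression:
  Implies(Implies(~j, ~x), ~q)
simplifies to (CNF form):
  (x | ~q) & (~j | ~q)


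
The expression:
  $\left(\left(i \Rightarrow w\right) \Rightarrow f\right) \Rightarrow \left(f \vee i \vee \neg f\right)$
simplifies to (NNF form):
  $\text{True}$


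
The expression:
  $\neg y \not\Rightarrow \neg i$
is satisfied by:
  {i: True, y: False}


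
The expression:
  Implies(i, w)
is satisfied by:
  {w: True, i: False}
  {i: False, w: False}
  {i: True, w: True}


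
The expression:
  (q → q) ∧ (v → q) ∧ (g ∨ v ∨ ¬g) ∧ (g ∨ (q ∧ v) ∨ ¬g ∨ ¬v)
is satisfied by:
  {q: True, v: False}
  {v: False, q: False}
  {v: True, q: True}


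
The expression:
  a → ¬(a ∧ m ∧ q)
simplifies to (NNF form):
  ¬a ∨ ¬m ∨ ¬q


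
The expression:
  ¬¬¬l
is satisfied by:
  {l: False}


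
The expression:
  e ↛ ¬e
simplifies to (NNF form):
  e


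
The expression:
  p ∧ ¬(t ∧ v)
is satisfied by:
  {p: True, v: False, t: False}
  {p: True, t: True, v: False}
  {p: True, v: True, t: False}


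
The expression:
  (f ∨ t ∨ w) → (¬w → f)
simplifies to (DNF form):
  f ∨ w ∨ ¬t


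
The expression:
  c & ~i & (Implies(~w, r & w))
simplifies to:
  c & w & ~i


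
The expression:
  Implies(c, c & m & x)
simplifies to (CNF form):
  (m | ~c) & (x | ~c)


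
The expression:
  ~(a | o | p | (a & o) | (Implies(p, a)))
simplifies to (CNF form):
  False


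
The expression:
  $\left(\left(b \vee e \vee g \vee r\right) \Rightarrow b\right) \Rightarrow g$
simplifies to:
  $g \vee \left(e \wedge \neg b\right) \vee \left(r \wedge \neg b\right)$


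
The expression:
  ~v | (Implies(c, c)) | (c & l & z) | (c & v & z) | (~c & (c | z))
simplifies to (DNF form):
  True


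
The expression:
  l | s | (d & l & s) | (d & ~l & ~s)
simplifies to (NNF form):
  d | l | s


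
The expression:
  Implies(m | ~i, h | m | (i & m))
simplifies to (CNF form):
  h | i | m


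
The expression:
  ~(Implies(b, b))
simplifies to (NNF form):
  False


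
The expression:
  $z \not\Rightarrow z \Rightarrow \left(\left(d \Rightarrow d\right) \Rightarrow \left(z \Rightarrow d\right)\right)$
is always true.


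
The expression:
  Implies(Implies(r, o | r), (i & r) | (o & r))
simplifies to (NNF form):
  r & (i | o)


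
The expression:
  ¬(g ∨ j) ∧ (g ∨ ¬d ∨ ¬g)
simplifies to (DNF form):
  ¬g ∧ ¬j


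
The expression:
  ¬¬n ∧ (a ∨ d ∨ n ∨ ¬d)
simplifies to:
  n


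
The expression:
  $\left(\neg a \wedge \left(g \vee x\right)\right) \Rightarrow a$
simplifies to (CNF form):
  $\left(a \vee \neg g\right) \wedge \left(a \vee \neg x\right)$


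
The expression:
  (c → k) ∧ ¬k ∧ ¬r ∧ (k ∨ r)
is never true.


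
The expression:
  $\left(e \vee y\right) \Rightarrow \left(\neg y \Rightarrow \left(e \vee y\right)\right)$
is always true.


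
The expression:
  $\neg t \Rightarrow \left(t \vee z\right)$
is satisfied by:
  {t: True, z: True}
  {t: True, z: False}
  {z: True, t: False}


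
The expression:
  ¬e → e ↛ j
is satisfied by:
  {e: True}


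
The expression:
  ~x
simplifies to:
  ~x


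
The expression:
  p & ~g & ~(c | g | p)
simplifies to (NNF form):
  False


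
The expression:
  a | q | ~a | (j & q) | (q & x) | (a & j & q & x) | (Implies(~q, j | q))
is always true.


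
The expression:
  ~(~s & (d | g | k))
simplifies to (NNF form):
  s | (~d & ~g & ~k)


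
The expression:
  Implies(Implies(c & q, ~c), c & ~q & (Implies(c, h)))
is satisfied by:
  {c: True, q: True, h: True}
  {c: True, q: True, h: False}
  {c: True, h: True, q: False}


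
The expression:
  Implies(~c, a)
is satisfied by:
  {a: True, c: True}
  {a: True, c: False}
  {c: True, a: False}


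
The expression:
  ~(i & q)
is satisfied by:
  {q: False, i: False}
  {i: True, q: False}
  {q: True, i: False}


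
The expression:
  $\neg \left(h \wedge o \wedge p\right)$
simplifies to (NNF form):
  $\neg h \vee \neg o \vee \neg p$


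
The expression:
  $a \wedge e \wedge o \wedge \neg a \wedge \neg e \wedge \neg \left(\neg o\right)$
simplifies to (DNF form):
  $\text{False}$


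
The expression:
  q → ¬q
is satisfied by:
  {q: False}


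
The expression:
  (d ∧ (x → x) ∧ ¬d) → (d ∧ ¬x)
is always true.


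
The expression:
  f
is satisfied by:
  {f: True}


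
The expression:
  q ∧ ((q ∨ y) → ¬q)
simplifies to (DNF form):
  False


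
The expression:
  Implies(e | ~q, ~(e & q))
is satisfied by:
  {e: False, q: False}
  {q: True, e: False}
  {e: True, q: False}


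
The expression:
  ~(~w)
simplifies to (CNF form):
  w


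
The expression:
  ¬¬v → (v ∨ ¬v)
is always true.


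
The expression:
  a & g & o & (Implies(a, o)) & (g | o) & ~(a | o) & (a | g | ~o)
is never true.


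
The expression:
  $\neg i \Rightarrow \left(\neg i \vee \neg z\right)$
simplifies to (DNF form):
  $\text{True}$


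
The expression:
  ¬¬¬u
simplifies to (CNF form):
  ¬u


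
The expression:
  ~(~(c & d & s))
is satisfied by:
  {c: True, s: True, d: True}


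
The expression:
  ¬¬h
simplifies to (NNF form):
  h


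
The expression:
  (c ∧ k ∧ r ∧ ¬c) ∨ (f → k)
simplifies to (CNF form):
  k ∨ ¬f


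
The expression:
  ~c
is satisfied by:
  {c: False}


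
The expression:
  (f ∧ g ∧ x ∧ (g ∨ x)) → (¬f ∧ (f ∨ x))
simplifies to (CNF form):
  ¬f ∨ ¬g ∨ ¬x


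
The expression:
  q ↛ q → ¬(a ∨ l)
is always true.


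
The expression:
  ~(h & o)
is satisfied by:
  {h: False, o: False}
  {o: True, h: False}
  {h: True, o: False}


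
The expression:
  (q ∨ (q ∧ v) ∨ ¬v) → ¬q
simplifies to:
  ¬q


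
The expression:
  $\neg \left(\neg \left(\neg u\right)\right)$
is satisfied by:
  {u: False}


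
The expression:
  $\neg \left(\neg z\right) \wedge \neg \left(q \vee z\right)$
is never true.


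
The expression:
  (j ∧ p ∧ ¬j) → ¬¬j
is always true.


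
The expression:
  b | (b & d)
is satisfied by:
  {b: True}


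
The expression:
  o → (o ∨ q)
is always true.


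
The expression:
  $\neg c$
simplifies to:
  $\neg c$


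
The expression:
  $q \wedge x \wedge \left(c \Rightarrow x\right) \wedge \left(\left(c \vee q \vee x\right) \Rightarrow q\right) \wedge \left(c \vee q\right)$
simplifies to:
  $q \wedge x$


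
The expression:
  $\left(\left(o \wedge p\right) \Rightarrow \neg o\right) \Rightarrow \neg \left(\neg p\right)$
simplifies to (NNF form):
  $p$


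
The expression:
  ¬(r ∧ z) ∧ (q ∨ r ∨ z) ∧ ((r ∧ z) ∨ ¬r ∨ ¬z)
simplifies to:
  (q ∧ ¬r) ∨ (r ∧ ¬z) ∨ (z ∧ ¬r)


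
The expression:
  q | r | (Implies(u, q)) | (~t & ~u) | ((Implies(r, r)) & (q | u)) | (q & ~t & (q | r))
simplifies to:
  True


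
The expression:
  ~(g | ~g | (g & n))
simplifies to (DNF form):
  False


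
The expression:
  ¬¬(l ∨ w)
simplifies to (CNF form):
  l ∨ w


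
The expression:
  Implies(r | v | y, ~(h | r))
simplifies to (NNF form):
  ~r & (~h | ~v) & (~h | ~y)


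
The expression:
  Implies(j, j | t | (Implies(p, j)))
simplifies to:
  True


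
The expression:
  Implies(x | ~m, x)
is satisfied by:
  {x: True, m: True}
  {x: True, m: False}
  {m: True, x: False}


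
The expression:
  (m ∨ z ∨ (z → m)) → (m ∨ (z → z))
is always true.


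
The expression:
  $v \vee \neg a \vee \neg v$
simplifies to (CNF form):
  $\text{True}$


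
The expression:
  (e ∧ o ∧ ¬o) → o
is always true.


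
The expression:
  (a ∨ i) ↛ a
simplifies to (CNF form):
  i ∧ ¬a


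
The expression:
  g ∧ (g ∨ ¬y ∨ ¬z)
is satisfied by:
  {g: True}


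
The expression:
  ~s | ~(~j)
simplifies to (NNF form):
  j | ~s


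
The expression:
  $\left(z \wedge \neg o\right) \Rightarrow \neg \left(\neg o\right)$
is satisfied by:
  {o: True, z: False}
  {z: False, o: False}
  {z: True, o: True}


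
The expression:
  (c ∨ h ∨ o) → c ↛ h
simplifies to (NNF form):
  ¬h ∧ (c ∨ ¬o)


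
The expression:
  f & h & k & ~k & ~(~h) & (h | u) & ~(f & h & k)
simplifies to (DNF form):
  False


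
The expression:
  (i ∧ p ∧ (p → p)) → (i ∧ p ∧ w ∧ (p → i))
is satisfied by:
  {w: True, p: False, i: False}
  {p: False, i: False, w: False}
  {i: True, w: True, p: False}
  {i: True, p: False, w: False}
  {w: True, p: True, i: False}
  {p: True, w: False, i: False}
  {i: True, p: True, w: True}


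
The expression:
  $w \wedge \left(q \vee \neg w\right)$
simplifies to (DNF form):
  $q \wedge w$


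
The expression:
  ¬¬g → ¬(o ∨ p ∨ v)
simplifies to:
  (¬o ∧ ¬p ∧ ¬v) ∨ ¬g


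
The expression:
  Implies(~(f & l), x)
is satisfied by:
  {x: True, f: True, l: True}
  {x: True, f: True, l: False}
  {x: True, l: True, f: False}
  {x: True, l: False, f: False}
  {f: True, l: True, x: False}


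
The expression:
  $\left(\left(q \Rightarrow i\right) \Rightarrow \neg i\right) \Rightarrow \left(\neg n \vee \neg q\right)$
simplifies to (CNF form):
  $i \vee \neg n \vee \neg q$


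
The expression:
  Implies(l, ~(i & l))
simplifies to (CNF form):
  ~i | ~l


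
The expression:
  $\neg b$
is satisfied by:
  {b: False}


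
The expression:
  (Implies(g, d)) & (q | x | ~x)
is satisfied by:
  {d: True, g: False}
  {g: False, d: False}
  {g: True, d: True}


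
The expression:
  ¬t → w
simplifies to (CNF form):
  t ∨ w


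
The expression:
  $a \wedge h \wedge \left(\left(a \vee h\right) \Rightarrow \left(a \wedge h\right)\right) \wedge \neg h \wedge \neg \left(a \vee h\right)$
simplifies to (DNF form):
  $\text{False}$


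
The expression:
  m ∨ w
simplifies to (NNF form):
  m ∨ w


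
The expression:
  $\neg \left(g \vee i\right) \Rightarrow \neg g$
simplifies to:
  $\text{True}$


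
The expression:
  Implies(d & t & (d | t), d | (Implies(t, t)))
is always true.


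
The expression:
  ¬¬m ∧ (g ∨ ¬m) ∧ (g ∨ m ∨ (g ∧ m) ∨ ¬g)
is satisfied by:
  {m: True, g: True}


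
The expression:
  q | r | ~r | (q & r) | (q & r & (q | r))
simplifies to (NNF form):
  True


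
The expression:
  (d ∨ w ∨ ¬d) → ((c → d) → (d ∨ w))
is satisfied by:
  {d: True, c: True, w: True}
  {d: True, c: True, w: False}
  {d: True, w: True, c: False}
  {d: True, w: False, c: False}
  {c: True, w: True, d: False}
  {c: True, w: False, d: False}
  {w: True, c: False, d: False}


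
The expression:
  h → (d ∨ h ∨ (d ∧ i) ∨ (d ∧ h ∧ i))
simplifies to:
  True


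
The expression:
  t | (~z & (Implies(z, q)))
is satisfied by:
  {t: True, z: False}
  {z: False, t: False}
  {z: True, t: True}


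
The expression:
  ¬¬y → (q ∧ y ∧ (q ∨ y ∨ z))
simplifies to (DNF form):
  q ∨ ¬y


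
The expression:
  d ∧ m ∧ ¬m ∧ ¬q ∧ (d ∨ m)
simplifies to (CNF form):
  False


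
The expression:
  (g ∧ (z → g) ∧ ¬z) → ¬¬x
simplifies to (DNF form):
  x ∨ z ∨ ¬g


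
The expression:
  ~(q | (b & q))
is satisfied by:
  {q: False}


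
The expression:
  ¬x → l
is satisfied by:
  {x: True, l: True}
  {x: True, l: False}
  {l: True, x: False}


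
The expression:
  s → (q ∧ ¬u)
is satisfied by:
  {q: True, s: False, u: False}
  {q: False, s: False, u: False}
  {u: True, q: True, s: False}
  {u: True, q: False, s: False}
  {s: True, q: True, u: False}


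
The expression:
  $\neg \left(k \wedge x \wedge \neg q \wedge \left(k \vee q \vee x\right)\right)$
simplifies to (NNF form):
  $q \vee \neg k \vee \neg x$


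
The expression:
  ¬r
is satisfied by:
  {r: False}


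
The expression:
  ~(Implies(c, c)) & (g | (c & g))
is never true.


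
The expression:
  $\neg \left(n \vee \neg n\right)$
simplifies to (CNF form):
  $\text{False}$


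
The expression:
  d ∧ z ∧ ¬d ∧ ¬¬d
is never true.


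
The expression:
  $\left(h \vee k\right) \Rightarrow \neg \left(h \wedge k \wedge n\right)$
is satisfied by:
  {h: False, k: False, n: False}
  {n: True, h: False, k: False}
  {k: True, h: False, n: False}
  {n: True, k: True, h: False}
  {h: True, n: False, k: False}
  {n: True, h: True, k: False}
  {k: True, h: True, n: False}


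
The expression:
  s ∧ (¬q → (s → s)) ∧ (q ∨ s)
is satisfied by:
  {s: True}


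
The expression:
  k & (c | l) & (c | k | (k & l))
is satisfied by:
  {c: True, l: True, k: True}
  {c: True, k: True, l: False}
  {l: True, k: True, c: False}


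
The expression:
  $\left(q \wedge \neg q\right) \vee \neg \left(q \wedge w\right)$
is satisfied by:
  {w: False, q: False}
  {q: True, w: False}
  {w: True, q: False}
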